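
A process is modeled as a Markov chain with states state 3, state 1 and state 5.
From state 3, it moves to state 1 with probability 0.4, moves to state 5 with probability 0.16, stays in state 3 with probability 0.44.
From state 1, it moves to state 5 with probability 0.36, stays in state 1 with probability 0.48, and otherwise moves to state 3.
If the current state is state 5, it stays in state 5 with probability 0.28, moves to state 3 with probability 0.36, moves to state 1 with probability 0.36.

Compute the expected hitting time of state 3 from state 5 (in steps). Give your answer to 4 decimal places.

3.5948

Let t(s) be the expected number of steps to first reach state 3 from state s, with t(state 3) = 0. Conditioning on the first step:
t(state 1) = 1 + 0.48·t(state 1) + 0.36·t(state 5)
t(state 5) = 1 + 0.36·t(state 1) + 0.28·t(state 5)
Solving: t(state 1) = 4.4118, t(state 5) = 3.5948.
Expected steps from state 5 to state 3: 3.5948.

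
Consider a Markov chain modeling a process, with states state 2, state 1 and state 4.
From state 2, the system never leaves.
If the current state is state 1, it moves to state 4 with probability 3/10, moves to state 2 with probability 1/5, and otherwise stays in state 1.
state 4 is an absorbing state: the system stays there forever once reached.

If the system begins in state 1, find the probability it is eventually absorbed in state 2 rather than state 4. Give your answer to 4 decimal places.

0.4000

Let h(s) be the probability of absorption at state 2 starting from transient state s. Then h(state 2) = 1 and h(state 4) = 0. By first-step analysis:
h(state 1) = 0.2·1 + 0.5·h(state 1) + 0.3·0
Solving: h(state 1) = 0.4000.
Starting from state 1, the probability is 0.4000.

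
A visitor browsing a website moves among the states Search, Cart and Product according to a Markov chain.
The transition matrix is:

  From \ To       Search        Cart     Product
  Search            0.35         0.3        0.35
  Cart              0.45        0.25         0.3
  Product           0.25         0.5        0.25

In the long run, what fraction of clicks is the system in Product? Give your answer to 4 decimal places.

Let the stationary distribution be π with π = πP and π_1 + π_2 + π_3 = 1.
π_1 = 0.35·π_1 + 0.45·π_2 + 0.25·π_3
π_2 = 0.3·π_1 + 0.25·π_2 + 0.5·π_3
Solving with the normalization constraint gives π = (0.3541, 0.3433, 0.3026).
So the stationary probability of Product is 0.3026.

0.3026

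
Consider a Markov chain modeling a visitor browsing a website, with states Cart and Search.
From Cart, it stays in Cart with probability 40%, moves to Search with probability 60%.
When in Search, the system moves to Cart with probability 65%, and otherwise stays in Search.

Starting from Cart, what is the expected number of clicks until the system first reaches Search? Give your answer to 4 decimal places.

1.6667

Let t(s) be the expected number of clicks to first reach Search from state s, with t(Search) = 0. Conditioning on the first click:
t(Cart) = 1 + 0.4·t(Cart)
Solving: t(Cart) = 1.6667.
Expected clicks from Cart to Search: 1.6667.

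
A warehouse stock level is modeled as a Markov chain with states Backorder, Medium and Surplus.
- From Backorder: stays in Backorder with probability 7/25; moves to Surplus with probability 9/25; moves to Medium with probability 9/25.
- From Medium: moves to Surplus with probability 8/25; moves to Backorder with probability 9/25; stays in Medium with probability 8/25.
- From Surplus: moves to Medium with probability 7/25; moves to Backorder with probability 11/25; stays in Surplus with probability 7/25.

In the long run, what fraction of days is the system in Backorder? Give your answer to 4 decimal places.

0.3571

Let the stationary distribution be π with π = πP and π_1 + π_2 + π_3 = 1.
π_1 = 0.28·π_1 + 0.36·π_2 + 0.44·π_3
π_2 = 0.36·π_1 + 0.32·π_2 + 0.28·π_3
Solving with the normalization constraint gives π = (0.3571, 0.3214, 0.3214).
So the stationary probability of Backorder is 0.3571.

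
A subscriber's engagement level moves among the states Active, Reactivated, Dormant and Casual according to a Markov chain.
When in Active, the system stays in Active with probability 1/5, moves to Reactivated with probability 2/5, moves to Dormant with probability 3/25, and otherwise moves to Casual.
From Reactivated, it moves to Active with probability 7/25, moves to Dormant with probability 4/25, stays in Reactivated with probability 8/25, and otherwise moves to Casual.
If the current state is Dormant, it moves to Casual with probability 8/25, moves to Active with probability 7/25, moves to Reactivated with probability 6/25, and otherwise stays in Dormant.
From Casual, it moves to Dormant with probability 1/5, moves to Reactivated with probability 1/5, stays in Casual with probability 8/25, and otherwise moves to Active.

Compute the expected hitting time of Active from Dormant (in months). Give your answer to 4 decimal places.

Let t(s) be the expected number of months to first reach Active from state s, with t(Active) = 0. Conditioning on the first month:
t(Reactivated) = 1 + 0.32·t(Reactivated) + 0.16·t(Dormant) + 0.24·t(Casual)
t(Dormant) = 1 + 0.24·t(Reactivated) + 0.16·t(Dormant) + 0.32·t(Casual)
t(Casual) = 1 + 0.2·t(Reactivated) + 0.2·t(Dormant) + 0.32·t(Casual)
Solving: t(Reactivated) = 3.5714, t(Dormant) = 3.5714, t(Casual) = 3.5714.
Expected months from Dormant to Active: 3.5714.

3.5714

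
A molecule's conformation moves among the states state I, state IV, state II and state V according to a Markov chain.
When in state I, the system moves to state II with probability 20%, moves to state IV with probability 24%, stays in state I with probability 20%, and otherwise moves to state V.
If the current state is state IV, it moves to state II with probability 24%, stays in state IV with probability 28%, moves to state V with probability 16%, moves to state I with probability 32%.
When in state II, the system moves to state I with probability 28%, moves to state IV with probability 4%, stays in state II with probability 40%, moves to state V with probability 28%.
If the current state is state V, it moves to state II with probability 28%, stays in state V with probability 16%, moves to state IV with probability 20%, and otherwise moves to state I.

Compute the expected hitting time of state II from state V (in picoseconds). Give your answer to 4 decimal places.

4.0554

Let t(s) be the expected number of picoseconds to first reach state II from state s, with t(state II) = 0. Conditioning on the first picosecond:
t(state I) = 1 + 0.2·t(state I) + 0.24·t(state IV) + 0.36·t(state V)
t(state IV) = 1 + 0.32·t(state I) + 0.28·t(state IV) + 0.16·t(state V)
t(state V) = 1 + 0.36·t(state I) + 0.2·t(state IV) + 0.16·t(state V)
Solving: t(state I) = 4.3407, t(state IV) = 4.2193, t(state V) = 4.0554.
Expected picoseconds from state V to state II: 4.0554.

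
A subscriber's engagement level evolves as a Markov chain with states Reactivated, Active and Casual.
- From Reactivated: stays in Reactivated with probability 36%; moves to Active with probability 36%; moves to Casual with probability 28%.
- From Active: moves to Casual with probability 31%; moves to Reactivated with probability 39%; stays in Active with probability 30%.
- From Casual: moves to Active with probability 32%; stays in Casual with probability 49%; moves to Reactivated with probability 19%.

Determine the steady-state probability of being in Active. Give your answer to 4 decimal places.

0.3258

Let the stationary distribution be π with π = πP and π_1 + π_2 + π_3 = 1.
π_1 = 0.36·π_1 + 0.39·π_2 + 0.19·π_3
π_2 = 0.36·π_1 + 0.3·π_2 + 0.32·π_3
Solving with the normalization constraint gives π = (0.3074, 0.3258, 0.3668).
So the stationary probability of Active is 0.3258.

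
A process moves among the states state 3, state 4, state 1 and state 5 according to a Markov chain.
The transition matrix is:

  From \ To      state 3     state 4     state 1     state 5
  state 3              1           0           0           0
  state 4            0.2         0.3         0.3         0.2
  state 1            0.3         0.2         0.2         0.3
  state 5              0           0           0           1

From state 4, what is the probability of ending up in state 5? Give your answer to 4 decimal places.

0.5000

Let h(s) be the probability of absorption at state 5 starting from transient state s. Then h(state 5) = 1 and h(state 3) = 0. By first-step analysis:
h(state 4) = 0.2·0 + 0.3·h(state 4) + 0.3·h(state 1) + 0.2·1
h(state 1) = 0.3·0 + 0.2·h(state 4) + 0.2·h(state 1) + 0.3·1
Solving: h(state 4) = 0.5000, h(state 1) = 0.5000.
Starting from state 4, the probability is 0.5000.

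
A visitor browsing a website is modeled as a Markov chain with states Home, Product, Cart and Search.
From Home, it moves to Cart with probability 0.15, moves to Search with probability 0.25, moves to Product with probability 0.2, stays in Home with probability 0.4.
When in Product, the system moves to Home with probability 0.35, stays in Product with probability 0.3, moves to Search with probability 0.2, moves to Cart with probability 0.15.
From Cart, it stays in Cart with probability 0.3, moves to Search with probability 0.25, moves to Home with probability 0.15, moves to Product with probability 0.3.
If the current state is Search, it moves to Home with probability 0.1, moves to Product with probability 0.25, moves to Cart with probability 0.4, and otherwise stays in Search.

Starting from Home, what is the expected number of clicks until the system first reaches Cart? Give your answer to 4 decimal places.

Let t(s) be the expected number of clicks to first reach Cart from state s, with t(Cart) = 0. Conditioning on the first click:
t(Home) = 1 + 0.4·t(Home) + 0.2·t(Product) + 0.25·t(Search)
t(Product) = 1 + 0.35·t(Home) + 0.3·t(Product) + 0.2·t(Search)
t(Search) = 1 + 0.1·t(Home) + 0.25·t(Product) + 0.25·t(Search)
Solving: t(Home) = 4.7720, t(Product) = 4.8381, t(Search) = 3.5823.
Expected clicks from Home to Cart: 4.7720.

4.7720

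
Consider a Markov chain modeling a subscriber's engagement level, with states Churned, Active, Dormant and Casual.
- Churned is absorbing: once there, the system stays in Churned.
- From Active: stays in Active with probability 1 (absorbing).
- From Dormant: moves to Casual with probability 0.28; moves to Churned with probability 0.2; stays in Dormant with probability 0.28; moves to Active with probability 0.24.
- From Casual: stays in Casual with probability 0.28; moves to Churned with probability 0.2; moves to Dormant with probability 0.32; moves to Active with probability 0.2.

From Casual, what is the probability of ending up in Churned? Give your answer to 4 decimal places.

0.4851

Let h(s) be the probability of absorption at Churned starting from transient state s. Then h(Churned) = 1 and h(Active) = 0. By first-step analysis:
h(Dormant) = 0.2·1 + 0.24·0 + 0.28·h(Dormant) + 0.28·h(Casual)
h(Casual) = 0.2·1 + 0.2·0 + 0.32·h(Dormant) + 0.28·h(Casual)
Solving: h(Dormant) = 0.4664, h(Casual) = 0.4851.
Starting from Casual, the probability is 0.4851.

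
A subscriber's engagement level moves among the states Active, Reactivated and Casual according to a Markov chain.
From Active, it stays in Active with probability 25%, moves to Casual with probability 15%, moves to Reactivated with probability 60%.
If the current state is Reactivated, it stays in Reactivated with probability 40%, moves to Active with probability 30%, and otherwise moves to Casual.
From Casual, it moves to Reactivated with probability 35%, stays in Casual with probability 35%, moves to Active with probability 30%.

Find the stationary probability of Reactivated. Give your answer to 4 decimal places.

Let the stationary distribution be π with π = πP and π_1 + π_2 + π_3 = 1.
π_1 = 0.25·π_1 + 0.3·π_2 + 0.3·π_3
π_2 = 0.6·π_1 + 0.4·π_2 + 0.35·π_3
Solving with the normalization constraint gives π = (0.2857, 0.4436, 0.2707).
So the stationary probability of Reactivated is 0.4436.

0.4436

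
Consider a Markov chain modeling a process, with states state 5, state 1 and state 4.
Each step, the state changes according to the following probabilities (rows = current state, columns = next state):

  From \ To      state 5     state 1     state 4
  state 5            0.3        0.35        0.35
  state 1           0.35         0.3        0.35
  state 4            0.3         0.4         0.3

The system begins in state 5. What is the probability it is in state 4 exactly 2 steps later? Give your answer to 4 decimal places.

Sum over the intermediate state after 1 step:
P = P(state 5→state 5)·P(state 5→state 4) + P(state 5→state 1)·P(state 1→state 4) + P(state 5→state 4)·P(state 4→state 4)
  = 0.3×0.35 + 0.35×0.35 + 0.35×0.3
  = 0.1050 + 0.1225 + 0.1050 = 0.3325

0.3325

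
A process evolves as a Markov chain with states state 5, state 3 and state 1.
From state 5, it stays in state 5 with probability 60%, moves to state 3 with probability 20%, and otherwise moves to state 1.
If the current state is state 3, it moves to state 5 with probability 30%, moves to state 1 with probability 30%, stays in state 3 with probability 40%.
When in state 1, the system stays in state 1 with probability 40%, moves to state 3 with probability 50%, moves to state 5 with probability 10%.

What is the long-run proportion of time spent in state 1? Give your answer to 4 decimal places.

0.2951

Let the stationary distribution be π with π = πP and π_1 + π_2 + π_3 = 1.
π_1 = 0.6·π_1 + 0.3·π_2 + 0.1·π_3
π_2 = 0.2·π_1 + 0.4·π_2 + 0.5·π_3
Solving with the normalization constraint gives π = (0.3443, 0.3607, 0.2951).
So the stationary probability of state 1 is 0.2951.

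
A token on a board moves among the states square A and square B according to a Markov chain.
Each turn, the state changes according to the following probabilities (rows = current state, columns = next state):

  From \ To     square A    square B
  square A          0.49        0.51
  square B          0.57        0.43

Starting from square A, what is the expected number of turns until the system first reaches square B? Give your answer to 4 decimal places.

1.9608

Let t(s) be the expected number of turns to first reach square B from state s, with t(square B) = 0. Conditioning on the first turn:
t(square A) = 1 + 0.49·t(square A)
Solving: t(square A) = 1.9608.
Expected turns from square A to square B: 1.9608.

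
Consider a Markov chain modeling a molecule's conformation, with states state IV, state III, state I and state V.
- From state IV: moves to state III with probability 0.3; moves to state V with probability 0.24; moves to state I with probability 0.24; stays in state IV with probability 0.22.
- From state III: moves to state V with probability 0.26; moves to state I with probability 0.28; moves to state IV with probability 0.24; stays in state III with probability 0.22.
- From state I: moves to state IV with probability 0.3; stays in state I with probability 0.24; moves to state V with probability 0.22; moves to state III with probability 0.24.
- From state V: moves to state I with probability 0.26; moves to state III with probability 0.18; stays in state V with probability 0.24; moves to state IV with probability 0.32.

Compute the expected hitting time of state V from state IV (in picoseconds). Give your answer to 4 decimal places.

Let t(s) be the expected number of picoseconds to first reach state V from state s, with t(state V) = 0. Conditioning on the first picosecond:
t(state IV) = 1 + 0.22·t(state IV) + 0.3·t(state III) + 0.24·t(state I)
t(state III) = 1 + 0.24·t(state IV) + 0.22·t(state III) + 0.28·t(state I)
t(state I) = 1 + 0.3·t(state IV) + 0.24·t(state III) + 0.24·t(state I)
Solving: t(state IV) = 4.1621, t(state III) = 4.0882, t(state I) = 4.2497.
Expected picoseconds from state IV to state V: 4.1621.

4.1621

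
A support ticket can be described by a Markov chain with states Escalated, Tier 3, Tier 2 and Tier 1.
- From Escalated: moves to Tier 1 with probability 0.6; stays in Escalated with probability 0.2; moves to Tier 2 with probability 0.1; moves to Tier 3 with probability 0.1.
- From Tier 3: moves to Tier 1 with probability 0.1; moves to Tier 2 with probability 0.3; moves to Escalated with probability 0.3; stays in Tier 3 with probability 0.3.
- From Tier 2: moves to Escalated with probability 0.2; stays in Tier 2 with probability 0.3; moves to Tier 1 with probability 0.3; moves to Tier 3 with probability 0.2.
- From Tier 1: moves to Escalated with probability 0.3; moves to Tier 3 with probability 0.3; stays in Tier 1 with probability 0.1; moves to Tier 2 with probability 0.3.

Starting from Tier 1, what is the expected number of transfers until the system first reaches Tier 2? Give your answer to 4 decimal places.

Let t(s) be the expected number of transfers to first reach Tier 2 from state s, with t(Tier 2) = 0. Conditioning on the first transfer:
t(Escalated) = 1 + 0.2·t(Escalated) + 0.1·t(Tier 3) + 0.6·t(Tier 1)
t(Tier 3) = 1 + 0.3·t(Escalated) + 0.3·t(Tier 3) + 0.1·t(Tier 1)
t(Tier 1) = 1 + 0.3·t(Escalated) + 0.3·t(Tier 3) + 0.1·t(Tier 1)
Solving: t(Escalated) = 4.8148, t(Tier 3) = 4.0741, t(Tier 1) = 4.0741.
Expected transfers from Tier 1 to Tier 2: 4.0741.

4.0741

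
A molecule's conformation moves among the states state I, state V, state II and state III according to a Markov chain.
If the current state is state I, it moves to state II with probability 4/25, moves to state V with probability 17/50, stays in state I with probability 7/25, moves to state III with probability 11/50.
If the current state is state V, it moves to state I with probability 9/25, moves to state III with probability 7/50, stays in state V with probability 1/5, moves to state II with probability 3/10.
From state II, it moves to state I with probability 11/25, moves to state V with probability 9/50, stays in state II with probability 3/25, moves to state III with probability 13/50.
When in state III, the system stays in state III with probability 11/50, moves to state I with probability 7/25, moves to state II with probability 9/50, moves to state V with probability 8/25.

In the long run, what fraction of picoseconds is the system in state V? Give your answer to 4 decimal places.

0.2674

Let the stationary distribution be π with π = πP and π_1 + π_2 + π_3 + π_4 = 1.
π_1 = 0.28·π_1 + 0.36·π_2 + 0.44·π_3 + 0.28·π_4
π_2 = 0.34·π_1 + 0.2·π_2 + 0.18·π_3 + 0.32·π_4
π_3 = 0.16·π_1 + 0.3·π_2 + 0.12·π_3 + 0.18·π_4
Solving with the normalization constraint gives π = (0.3324, 0.2674, 0.1938, 0.2064).
So the stationary probability of state V is 0.2674.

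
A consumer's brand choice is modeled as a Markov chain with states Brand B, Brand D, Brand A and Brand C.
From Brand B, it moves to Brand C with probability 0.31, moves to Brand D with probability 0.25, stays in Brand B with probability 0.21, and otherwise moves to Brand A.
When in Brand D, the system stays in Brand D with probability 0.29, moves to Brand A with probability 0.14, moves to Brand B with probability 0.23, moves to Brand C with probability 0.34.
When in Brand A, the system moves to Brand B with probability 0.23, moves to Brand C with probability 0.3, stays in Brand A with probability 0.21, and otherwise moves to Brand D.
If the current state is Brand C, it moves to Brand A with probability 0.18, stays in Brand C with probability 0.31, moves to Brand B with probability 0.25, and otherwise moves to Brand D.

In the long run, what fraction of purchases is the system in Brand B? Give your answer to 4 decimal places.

0.2317

Let the stationary distribution be π with π = πP and π_1 + π_2 + π_3 + π_4 = 1.
π_1 = 0.21·π_1 + 0.23·π_2 + 0.23·π_3 + 0.25·π_4
π_2 = 0.25·π_1 + 0.29·π_2 + 0.26·π_3 + 0.26·π_4
π_3 = 0.23·π_1 + 0.14·π_2 + 0.21·π_3 + 0.18·π_4
Solving with the normalization constraint gives π = (0.2317, 0.2657, 0.1866, 0.3161).
So the stationary probability of Brand B is 0.2317.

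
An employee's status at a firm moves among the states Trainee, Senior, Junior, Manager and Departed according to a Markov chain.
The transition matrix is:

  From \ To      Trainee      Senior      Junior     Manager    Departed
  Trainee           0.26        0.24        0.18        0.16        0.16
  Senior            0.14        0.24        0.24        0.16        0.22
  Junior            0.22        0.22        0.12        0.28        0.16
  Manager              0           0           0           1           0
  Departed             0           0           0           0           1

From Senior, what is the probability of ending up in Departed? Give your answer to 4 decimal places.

Let h(s) be the probability of absorption at Departed starting from transient state s. Then h(Departed) = 1 and h(Manager) = 0. By first-step analysis:
h(Trainee) = 0.26·h(Trainee) + 0.24·h(Senior) + 0.18·h(Junior) + 0.16·0 + 0.16·1
h(Senior) = 0.14·h(Trainee) + 0.24·h(Senior) + 0.24·h(Junior) + 0.16·0 + 0.22·1
h(Junior) = 0.22·h(Trainee) + 0.22·h(Senior) + 0.12·h(Junior) + 0.28·0 + 0.16·1
Solving: h(Trainee) = 0.4890, h(Senior) = 0.5164, h(Junior) = 0.4332.
Starting from Senior, the probability is 0.5164.

0.5164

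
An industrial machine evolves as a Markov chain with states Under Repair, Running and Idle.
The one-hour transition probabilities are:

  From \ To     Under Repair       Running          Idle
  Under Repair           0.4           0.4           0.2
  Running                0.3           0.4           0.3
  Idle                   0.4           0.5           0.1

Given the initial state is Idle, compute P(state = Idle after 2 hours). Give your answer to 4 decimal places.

0.2400

Sum over the intermediate state after 1 hour:
P = P(Idle→Under Repair)·P(Under Repair→Idle) + P(Idle→Running)·P(Running→Idle) + P(Idle→Idle)·P(Idle→Idle)
  = 0.4×0.2 + 0.5×0.3 + 0.1×0.1
  = 0.0800 + 0.1500 + 0.0100 = 0.2400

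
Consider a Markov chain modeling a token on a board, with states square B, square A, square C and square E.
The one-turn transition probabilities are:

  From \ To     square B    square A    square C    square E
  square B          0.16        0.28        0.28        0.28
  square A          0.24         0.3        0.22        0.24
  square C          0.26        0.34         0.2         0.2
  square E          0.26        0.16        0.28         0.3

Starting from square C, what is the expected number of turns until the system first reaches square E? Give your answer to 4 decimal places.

Let t(s) be the expected number of turns to first reach square E from state s, with t(square E) = 0. Conditioning on the first turn:
t(square B) = 1 + 0.16·t(square B) + 0.28·t(square A) + 0.28·t(square C)
t(square A) = 1 + 0.24·t(square B) + 0.3·t(square A) + 0.22·t(square C)
t(square C) = 1 + 0.26·t(square B) + 0.34·t(square A) + 0.2·t(square C)
Solving: t(square B) = 4.0230, t(square A) = 4.1684, t(square C) = 4.3291.
Expected turns from square C to square E: 4.3291.

4.3291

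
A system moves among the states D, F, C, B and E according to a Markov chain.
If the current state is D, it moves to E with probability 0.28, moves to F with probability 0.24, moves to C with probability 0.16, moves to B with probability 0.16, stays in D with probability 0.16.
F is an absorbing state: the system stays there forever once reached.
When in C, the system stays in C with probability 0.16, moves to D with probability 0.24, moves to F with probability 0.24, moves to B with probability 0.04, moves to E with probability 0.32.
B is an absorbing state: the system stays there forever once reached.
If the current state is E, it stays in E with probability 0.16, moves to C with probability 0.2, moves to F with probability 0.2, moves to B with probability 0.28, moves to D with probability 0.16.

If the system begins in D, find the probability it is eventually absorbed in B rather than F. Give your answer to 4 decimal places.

0.4257

Let h(s) be the probability of absorption at B starting from transient state s. Then h(B) = 1 and h(F) = 0. By first-step analysis:
h(D) = 0.16·h(D) + 0.24·0 + 0.16·h(C) + 0.16·1 + 0.28·h(E)
h(C) = 0.24·h(D) + 0.24·0 + 0.16·h(C) + 0.04·1 + 0.32·h(E)
h(E) = 0.16·h(D) + 0.2·0 + 0.2·h(C) + 0.28·1 + 0.16·h(E)
Solving: h(D) = 0.4257, h(C) = 0.3597, h(E) = 0.5001.
Starting from D, the probability is 0.4257.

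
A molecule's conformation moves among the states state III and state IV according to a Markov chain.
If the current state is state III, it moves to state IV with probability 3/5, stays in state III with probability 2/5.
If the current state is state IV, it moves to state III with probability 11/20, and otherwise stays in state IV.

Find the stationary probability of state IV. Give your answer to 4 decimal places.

0.5217

Let the stationary distribution be π with π = πP and π_1 + π_2 = 1.
π_1 = 0.4·π_1 + 0.55·π_2
Solving with the normalization constraint gives π = (0.4783, 0.5217).
So the stationary probability of state IV is 0.5217.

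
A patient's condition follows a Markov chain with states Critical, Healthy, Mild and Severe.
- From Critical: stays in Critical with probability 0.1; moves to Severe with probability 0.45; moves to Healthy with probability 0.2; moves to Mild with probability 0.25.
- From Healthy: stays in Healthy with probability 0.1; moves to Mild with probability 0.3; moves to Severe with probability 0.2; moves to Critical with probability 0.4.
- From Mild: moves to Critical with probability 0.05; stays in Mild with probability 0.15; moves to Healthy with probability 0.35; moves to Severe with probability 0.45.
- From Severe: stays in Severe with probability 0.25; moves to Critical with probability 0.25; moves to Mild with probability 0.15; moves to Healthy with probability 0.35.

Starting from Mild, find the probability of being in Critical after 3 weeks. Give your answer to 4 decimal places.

Propagate the distribution vector 3 weeks from Mild.
After 0 weeks: (0.0000, 0.0000, 1.0000, 0.0000)
After 1 week: (0.0500, 0.3500, 0.1500, 0.4500)
After 2 weeks: (0.2650, 0.2550, 0.2075, 0.2725)
After 3 weeks: (0.2070, 0.2465, 0.2148, 0.3318)
P(in Critical after 3 weeks) = 0.2070

0.2070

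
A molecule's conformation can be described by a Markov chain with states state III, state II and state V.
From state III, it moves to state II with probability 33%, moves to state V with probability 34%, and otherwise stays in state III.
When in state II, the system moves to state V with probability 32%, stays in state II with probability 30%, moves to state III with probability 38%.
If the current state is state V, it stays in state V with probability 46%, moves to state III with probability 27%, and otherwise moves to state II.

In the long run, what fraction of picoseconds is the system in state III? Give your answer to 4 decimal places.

Let the stationary distribution be π with π = πP and π_1 + π_2 + π_3 = 1.
π_1 = 0.33·π_1 + 0.38·π_2 + 0.27·π_3
π_2 = 0.33·π_1 + 0.3·π_2 + 0.27·π_3
Solving with the normalization constraint gives π = (0.3221, 0.2983, 0.3796).
So the stationary probability of state III is 0.3221.

0.3221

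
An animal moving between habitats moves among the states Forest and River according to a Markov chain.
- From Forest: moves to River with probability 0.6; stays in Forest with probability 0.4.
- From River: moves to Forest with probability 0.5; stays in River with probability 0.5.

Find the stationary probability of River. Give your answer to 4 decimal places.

Let the stationary distribution be π with π = πP and π_1 + π_2 = 1.
π_1 = 0.4·π_1 + 0.5·π_2
Solving with the normalization constraint gives π = (0.4545, 0.5455).
So the stationary probability of River is 0.5455.

0.5455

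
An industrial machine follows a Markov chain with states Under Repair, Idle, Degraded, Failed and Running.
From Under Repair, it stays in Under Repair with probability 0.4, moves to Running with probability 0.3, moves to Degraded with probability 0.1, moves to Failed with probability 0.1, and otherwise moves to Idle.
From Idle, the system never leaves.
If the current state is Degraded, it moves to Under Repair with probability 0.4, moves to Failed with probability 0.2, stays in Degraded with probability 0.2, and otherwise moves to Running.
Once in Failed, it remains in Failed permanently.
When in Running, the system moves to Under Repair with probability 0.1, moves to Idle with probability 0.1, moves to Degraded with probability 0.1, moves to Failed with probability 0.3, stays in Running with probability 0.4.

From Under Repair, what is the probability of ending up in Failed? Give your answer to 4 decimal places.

0.6636

Let h(s) be the probability of absorption at Failed starting from transient state s. Then h(Failed) = 1 and h(Idle) = 0. By first-step analysis:
h(Under Repair) = 0.4·h(Under Repair) + 0.1·0 + 0.1·h(Degraded) + 0.1·1 + 0.3·h(Running)
h(Degraded) = 0.4·h(Under Repair) + 0.2·h(Degraded) + 0.2·1 + 0.2·h(Running)
h(Running) = 0.1·h(Under Repair) + 0.1·0 + 0.1·h(Degraded) + 0.3·1 + 0.4·h(Running)
Solving: h(Under Repair) = 0.6636, h(Degraded) = 0.7664, h(Running) = 0.7383.
Starting from Under Repair, the probability is 0.6636.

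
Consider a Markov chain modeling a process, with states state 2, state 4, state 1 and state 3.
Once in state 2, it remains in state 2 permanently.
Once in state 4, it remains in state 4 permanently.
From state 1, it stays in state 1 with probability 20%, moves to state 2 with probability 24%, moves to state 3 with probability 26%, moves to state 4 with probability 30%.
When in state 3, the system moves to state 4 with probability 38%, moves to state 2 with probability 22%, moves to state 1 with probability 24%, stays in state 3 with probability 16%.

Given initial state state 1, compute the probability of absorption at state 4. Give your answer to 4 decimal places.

0.5755

Let h(s) be the probability of absorption at state 4 starting from transient state s. Then h(state 4) = 1 and h(state 2) = 0. By first-step analysis:
h(state 1) = 0.24·0 + 0.3·1 + 0.2·h(state 1) + 0.26·h(state 3)
h(state 3) = 0.22·0 + 0.38·1 + 0.24·h(state 1) + 0.16·h(state 3)
Solving: h(state 1) = 0.5755, h(state 3) = 0.6168.
Starting from state 1, the probability is 0.5755.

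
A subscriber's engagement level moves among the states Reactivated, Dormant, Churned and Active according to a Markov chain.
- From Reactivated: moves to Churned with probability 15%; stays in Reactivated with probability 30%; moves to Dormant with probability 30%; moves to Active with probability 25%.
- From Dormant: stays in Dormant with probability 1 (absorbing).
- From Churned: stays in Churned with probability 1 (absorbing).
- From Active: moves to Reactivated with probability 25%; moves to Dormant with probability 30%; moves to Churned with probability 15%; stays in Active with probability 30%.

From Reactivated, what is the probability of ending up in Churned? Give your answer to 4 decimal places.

0.3333

Let h(s) be the probability of absorption at Churned starting from transient state s. Then h(Churned) = 1 and h(Dormant) = 0. By first-step analysis:
h(Reactivated) = 0.3·h(Reactivated) + 0.3·0 + 0.15·1 + 0.25·h(Active)
h(Active) = 0.25·h(Reactivated) + 0.3·0 + 0.15·1 + 0.3·h(Active)
Solving: h(Reactivated) = 0.3333, h(Active) = 0.3333.
Starting from Reactivated, the probability is 0.3333.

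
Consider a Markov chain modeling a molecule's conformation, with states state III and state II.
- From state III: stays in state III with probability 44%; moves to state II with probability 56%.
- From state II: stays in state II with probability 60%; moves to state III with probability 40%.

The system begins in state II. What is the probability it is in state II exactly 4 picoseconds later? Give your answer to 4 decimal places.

Propagate the distribution vector 4 picoseconds from state II.
After 0 picoseconds: (0.0000, 1.0000)
After 1 picosecond: (0.4000, 0.6000)
After 2 picoseconds: (0.4160, 0.5840)
After 3 picoseconds: (0.4166, 0.5834)
After 4 picoseconds: (0.4167, 0.5833)
P(in state II after 4 picoseconds) = 0.5833

0.5833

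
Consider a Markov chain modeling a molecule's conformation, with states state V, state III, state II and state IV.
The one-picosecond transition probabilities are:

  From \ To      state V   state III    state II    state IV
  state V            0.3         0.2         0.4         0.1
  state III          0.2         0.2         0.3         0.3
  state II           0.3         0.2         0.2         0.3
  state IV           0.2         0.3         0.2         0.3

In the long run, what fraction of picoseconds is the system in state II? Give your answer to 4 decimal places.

Let the stationary distribution be π with π = πP and π_1 + π_2 + π_3 + π_4 = 1.
π_1 = 0.3·π_1 + 0.2·π_2 + 0.3·π_3 + 0.2·π_4
π_2 = 0.2·π_1 + 0.2·π_2 + 0.2·π_3 + 0.3·π_4
π_3 = 0.4·π_1 + 0.3·π_2 + 0.2·π_3 + 0.2·π_4
Solving with the normalization constraint gives π = (0.2526, 0.2249, 0.2730, 0.2495).
So the stationary probability of state II is 0.2730.

0.2730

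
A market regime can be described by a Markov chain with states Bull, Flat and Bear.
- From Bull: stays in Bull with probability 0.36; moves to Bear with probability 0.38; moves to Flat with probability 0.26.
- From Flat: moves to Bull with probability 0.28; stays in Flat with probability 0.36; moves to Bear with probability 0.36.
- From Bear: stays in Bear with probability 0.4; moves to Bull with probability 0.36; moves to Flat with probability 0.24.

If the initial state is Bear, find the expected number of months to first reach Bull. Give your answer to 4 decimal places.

Let t(s) be the expected number of months to first reach Bull from state s, with t(Bull) = 0. Conditioning on the first month:
t(Flat) = 1 + 0.36·t(Flat) + 0.36·t(Bear)
t(Bear) = 1 + 0.24·t(Flat) + 0.4·t(Bear)
Solving: t(Flat) = 3.2258, t(Bear) = 2.9570.
Expected months from Bear to Bull: 2.9570.

2.9570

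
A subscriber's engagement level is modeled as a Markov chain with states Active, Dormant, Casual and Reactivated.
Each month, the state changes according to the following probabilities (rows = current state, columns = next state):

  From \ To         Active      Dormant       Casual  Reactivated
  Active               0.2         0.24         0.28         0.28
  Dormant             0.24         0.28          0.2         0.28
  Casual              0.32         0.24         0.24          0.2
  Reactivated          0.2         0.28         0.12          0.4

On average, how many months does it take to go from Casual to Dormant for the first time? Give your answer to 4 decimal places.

3.9837

Let t(s) be the expected number of months to first reach Dormant from state s, with t(Dormant) = 0. Conditioning on the first month:
t(Active) = 1 + 0.2·t(Active) + 0.28·t(Casual) + 0.28·t(Reactivated)
t(Casual) = 1 + 0.32·t(Active) + 0.24·t(Casual) + 0.2·t(Reactivated)
t(Reactivated) = 1 + 0.2·t(Active) + 0.12·t(Casual) + 0.4·t(Reactivated)
Solving: t(Active) = 3.9696, t(Casual) = 3.9837, t(Reactivated) = 3.7866.
Expected months from Casual to Dormant: 3.9837.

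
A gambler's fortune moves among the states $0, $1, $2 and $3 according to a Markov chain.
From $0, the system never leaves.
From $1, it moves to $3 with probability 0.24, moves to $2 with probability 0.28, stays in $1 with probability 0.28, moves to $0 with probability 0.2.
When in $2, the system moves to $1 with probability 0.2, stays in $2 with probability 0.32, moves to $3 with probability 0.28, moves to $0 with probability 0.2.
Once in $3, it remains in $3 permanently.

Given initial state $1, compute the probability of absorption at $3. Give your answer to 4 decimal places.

Let h(s) be the probability of absorption at $3 starting from transient state s. Then h($3) = 1 and h($0) = 0. By first-step analysis:
h($1) = 0.2·0 + 0.28·h($1) + 0.28·h($2) + 0.24·1
h($2) = 0.2·0 + 0.2·h($1) + 0.32·h($2) + 0.28·1
Solving: h($1) = 0.5572, h($2) = 0.5756.
Starting from $1, the probability is 0.5572.

0.5572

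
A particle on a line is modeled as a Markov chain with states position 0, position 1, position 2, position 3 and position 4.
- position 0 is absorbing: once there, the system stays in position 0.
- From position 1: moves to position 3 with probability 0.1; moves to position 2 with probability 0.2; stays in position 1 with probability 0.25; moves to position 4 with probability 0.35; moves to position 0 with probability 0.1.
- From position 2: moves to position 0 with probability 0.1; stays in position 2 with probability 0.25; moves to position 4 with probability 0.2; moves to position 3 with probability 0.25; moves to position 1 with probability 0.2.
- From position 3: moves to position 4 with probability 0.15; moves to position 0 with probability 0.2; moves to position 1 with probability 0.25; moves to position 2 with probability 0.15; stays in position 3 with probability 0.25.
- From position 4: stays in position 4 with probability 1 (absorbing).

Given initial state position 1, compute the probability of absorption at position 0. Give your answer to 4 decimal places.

Let h(s) be the probability of absorption at position 0 starting from transient state s. Then h(position 0) = 1 and h(position 4) = 0. By first-step analysis:
h(position 1) = 0.1·1 + 0.25·h(position 1) + 0.2·h(position 2) + 0.1·h(position 3) + 0.35·0
h(position 2) = 0.1·1 + 0.2·h(position 1) + 0.25·h(position 2) + 0.25·h(position 3) + 0.2·0
h(position 3) = 0.2·1 + 0.25·h(position 1) + 0.15·h(position 2) + 0.25·h(position 3) + 0.15·0
Solving: h(position 1) = 0.2853, h(position 2) = 0.3536, h(position 3) = 0.4325.
Starting from position 1, the probability is 0.2853.

0.2853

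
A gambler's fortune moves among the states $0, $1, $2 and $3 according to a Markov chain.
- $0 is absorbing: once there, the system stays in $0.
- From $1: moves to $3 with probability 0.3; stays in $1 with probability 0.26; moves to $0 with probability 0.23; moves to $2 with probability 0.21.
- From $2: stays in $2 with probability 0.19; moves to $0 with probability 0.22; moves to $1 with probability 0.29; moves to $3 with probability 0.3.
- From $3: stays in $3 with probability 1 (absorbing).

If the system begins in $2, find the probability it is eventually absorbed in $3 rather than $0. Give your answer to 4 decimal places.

0.5738

Let h(s) be the probability of absorption at $3 starting from transient state s. Then h($3) = 1 and h($0) = 0. By first-step analysis:
h($1) = 0.23·0 + 0.26·h($1) + 0.21·h($2) + 0.3·1
h($2) = 0.22·0 + 0.29·h($1) + 0.19·h($2) + 0.3·1
Solving: h($1) = 0.5682, h($2) = 0.5738.
Starting from $2, the probability is 0.5738.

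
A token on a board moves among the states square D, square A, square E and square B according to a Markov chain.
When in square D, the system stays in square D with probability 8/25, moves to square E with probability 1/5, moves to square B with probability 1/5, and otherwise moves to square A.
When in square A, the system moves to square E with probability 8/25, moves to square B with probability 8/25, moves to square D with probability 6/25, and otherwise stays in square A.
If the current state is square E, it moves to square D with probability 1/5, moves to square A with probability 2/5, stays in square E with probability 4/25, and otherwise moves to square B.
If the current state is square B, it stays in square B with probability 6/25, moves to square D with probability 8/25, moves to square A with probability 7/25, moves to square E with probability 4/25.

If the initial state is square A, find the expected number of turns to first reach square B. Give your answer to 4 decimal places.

3.7037

Let t(s) be the expected number of turns to first reach square B from state s, with t(square B) = 0. Conditioning on the first turn:
t(square D) = 1 + 0.32·t(square D) + 0.28·t(square A) + 0.2·t(square E)
t(square A) = 1 + 0.24·t(square D) + 0.12·t(square A) + 0.32·t(square E)
t(square E) = 1 + 0.2·t(square D) + 0.4·t(square A) + 0.16·t(square E)
Solving: t(square D) = 4.1555, t(square A) = 3.7037, t(square E) = 3.9436.
Expected turns from square A to square B: 3.7037.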